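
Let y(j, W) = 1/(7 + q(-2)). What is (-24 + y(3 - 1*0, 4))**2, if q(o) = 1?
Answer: 36481/64 ≈ 570.02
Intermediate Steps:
y(j, W) = 1/8 (y(j, W) = 1/(7 + 1) = 1/8)
(-24 + y(3 - 1*0, 4))**2 = (-24 + 1/8)**2 = (-191/8)**2 = 36481/64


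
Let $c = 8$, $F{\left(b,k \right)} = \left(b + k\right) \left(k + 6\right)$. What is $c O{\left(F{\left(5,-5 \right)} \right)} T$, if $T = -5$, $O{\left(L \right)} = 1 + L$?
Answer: $-40$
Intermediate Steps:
$F{\left(b,k \right)} = \left(6 + k\right) \left(b + k\right)$ ($F{\left(b,k \right)} = \left(b + k\right) \left(6 + k\right) = \left(6 + k\right) \left(b + k\right)$)
$c O{\left(F{\left(5,-5 \right)} \right)} T = 8 \left(1 + \left(\left(-5\right)^{2} + 6 \cdot 5 + 6 \left(-5\right) + 5 \left(-5\right)\right)\right) \left(-5\right) = 8 \left(1 + \left(25 + 30 - 30 - 25\right)\right) \left(-5\right) = 8 \left(1 + 0\right) \left(-5\right) = 8 \cdot 1 \left(-5\right) = 8 \left(-5\right) = -40$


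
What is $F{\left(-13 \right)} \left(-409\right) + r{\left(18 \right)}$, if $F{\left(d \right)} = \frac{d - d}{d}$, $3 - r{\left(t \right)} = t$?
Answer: $-15$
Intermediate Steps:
$r{\left(t \right)} = 3 - t$
$F{\left(d \right)} = 0$ ($F{\left(d \right)} = \frac{0}{d} = 0$)
$F{\left(-13 \right)} \left(-409\right) + r{\left(18 \right)} = 0 \left(-409\right) + \left(3 - 18\right) = 0 + \left(3 - 18\right) = 0 - 15 = -15$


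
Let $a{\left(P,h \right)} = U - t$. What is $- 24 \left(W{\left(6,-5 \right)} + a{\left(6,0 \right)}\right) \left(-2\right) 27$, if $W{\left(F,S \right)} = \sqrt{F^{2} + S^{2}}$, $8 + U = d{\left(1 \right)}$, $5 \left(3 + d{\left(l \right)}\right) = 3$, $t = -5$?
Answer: $- \frac{34992}{5} + 1296 \sqrt{61} \approx 3123.7$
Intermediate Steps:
$d{\left(l \right)} = - \frac{12}{5}$ ($d{\left(l \right)} = -3 + \frac{1}{5} \cdot 3 = -3 + \frac{3}{5} = - \frac{12}{5}$)
$U = - \frac{52}{5}$ ($U = -8 - \frac{12}{5} = - \frac{52}{5} \approx -10.4$)
$a{\left(P,h \right)} = - \frac{27}{5}$ ($a{\left(P,h \right)} = - \frac{52}{5} - -5 = - \frac{52}{5} + 5 = - \frac{27}{5}$)
$- 24 \left(W{\left(6,-5 \right)} + a{\left(6,0 \right)}\right) \left(-2\right) 27 = - 24 \left(\sqrt{6^{2} + \left(-5\right)^{2}} - \frac{27}{5}\right) \left(-2\right) 27 = - 24 \left(\sqrt{36 + 25} - \frac{27}{5}\right) \left(-2\right) 27 = - 24 \left(\sqrt{61} - \frac{27}{5}\right) \left(-2\right) 27 = - 24 \left(- \frac{27}{5} + \sqrt{61}\right) \left(-2\right) 27 = - 24 \left(\frac{54}{5} - 2 \sqrt{61}\right) 27 = \left(- \frac{1296}{5} + 48 \sqrt{61}\right) 27 = - \frac{34992}{5} + 1296 \sqrt{61}$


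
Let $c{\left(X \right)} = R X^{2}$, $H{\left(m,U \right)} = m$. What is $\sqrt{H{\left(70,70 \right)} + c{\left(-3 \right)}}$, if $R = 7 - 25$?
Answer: $2 i \sqrt{23} \approx 9.5917 i$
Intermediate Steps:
$R = -18$
$c{\left(X \right)} = - 18 X^{2}$
$\sqrt{H{\left(70,70 \right)} + c{\left(-3 \right)}} = \sqrt{70 - 18 \left(-3\right)^{2}} = \sqrt{70 - 162} = \sqrt{-92} = 2 i \sqrt{23}$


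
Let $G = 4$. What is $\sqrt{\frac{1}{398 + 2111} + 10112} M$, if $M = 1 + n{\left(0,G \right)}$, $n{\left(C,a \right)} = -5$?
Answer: $- \frac{12 \sqrt{7072873509}}{2509} \approx -402.23$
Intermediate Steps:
$M = -4$ ($M = 1 - 5 = -4$)
$\sqrt{\frac{1}{398 + 2111} + 10112} M = \sqrt{\frac{1}{398 + 2111} + 10112} \left(-4\right) = \sqrt{\frac{1}{2509} + 10112} \left(-4\right) = \sqrt{\frac{25371009}{2509}} \left(-4\right) = \frac{3 \sqrt{7072873509}}{2509} \left(-4\right) = - \frac{12 \sqrt{7072873509}}{2509}$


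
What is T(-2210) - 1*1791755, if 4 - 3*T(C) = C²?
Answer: -3419787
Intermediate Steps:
T(C) = 4/3 - C²/3
T(-2210) - 1*1791755 = (4/3 - ⅓*(-2210)²) - 1*1791755 = (4/3 - ⅓*4884100) - 1791755 = (4/3 - 4884100/3) - 1791755 = -1628032 - 1791755 = -3419787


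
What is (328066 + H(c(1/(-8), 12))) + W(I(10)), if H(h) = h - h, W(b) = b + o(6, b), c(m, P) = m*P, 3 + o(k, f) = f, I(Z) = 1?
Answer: 328065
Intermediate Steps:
o(k, f) = -3 + f
c(m, P) = P*m
W(b) = -3 + 2*b (W(b) = b + (-3 + b) = -3 + 2*b)
H(h) = 0
(328066 + H(c(1/(-8), 12))) + W(I(10)) = (328066 + 0) + (-3 + 2*1) = 328066 + (-3 + 2) = 328066 - 1 = 328065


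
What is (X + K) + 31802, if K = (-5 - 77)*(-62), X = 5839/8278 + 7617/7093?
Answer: 2165897460197/58715854 ≈ 36888.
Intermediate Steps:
X = 104469553/58715854 (X = 5839*(1/8278) + 7617*(1/7093) = 5839/8278 + 7617/7093 = 104469553/58715854 ≈ 1.7792)
K = 5084 (K = -82*(-62) = 5084)
(X + K) + 31802 = (104469553/58715854 + 5084) + 31802 = 298615871289/58715854 + 31802 = 2165897460197/58715854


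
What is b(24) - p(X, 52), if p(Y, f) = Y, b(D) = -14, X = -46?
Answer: 32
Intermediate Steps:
b(24) - p(X, 52) = -14 - 1*(-46) = -14 + 46 = 32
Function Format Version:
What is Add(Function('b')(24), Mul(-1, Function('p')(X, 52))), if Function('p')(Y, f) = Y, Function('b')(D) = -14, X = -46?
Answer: 32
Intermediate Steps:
Add(Function('b')(24), Mul(-1, Function('p')(X, 52))) = Add(-14, Mul(-1, -46)) = Add(-14, 46) = 32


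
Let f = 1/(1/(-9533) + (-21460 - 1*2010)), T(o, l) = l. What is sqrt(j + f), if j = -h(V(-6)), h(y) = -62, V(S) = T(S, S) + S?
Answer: sqrt(3103678731607427139)/223739511 ≈ 7.8740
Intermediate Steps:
V(S) = 2*S (V(S) = S + S = 2*S)
f = -9533/223739511 (f = 1/(-1/9533 + (-21460 - 2010)) = 1/(-1/9533 - 23470) = 1/(-223739511/9533) = -9533/223739511 ≈ -4.2608e-5)
j = 62 (j = -1*(-62) = 62)
sqrt(j + f) = sqrt(62 - 9533/223739511) = sqrt(13871840149/223739511) = sqrt(3103678731607427139)/223739511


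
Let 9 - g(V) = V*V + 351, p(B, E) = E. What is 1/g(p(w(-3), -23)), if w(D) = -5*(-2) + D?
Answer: -1/871 ≈ -0.0011481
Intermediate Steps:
w(D) = 10 + D
g(V) = -342 - V² (g(V) = 9 - (V*V + 351) = 9 - (V² + 351) = 9 - (351 + V²) = 9 + (-351 - V²) = -342 - V²)
1/g(p(w(-3), -23)) = 1/(-342 - 1*(-23)²) = 1/(-342 - 1*529) = 1/(-342 - 529) = 1/(-871) = -1/871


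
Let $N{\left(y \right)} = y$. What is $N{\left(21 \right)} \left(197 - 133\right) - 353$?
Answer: $991$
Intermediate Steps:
$N{\left(21 \right)} \left(197 - 133\right) - 353 = 21 \left(197 - 133\right) - 353 = 21 \cdot 64 - 353 = 1344 - 353 = 991$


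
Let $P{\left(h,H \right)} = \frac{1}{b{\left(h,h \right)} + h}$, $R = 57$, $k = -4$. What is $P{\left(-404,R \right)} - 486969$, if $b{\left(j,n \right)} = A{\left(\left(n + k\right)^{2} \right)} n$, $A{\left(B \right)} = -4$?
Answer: $- \frac{590206427}{1212} \approx -4.8697 \cdot 10^{5}$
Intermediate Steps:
$b{\left(j,n \right)} = - 4 n$
$P{\left(h,H \right)} = - \frac{1}{3 h}$ ($P{\left(h,H \right)} = \frac{1}{- 4 h + h} = \frac{1}{\left(-3\right) h} = - \frac{1}{3 h}$)
$P{\left(-404,R \right)} - 486969 = - \frac{1}{3 \left(-404\right)} - 486969 = \left(- \frac{1}{3}\right) \left(- \frac{1}{404}\right) - 486969 = \frac{1}{1212} - 486969 = - \frac{590206427}{1212}$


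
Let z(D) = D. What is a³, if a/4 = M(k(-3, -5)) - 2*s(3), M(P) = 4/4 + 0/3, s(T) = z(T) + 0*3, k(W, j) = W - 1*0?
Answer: -8000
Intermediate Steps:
k(W, j) = W (k(W, j) = W + 0 = W)
s(T) = T (s(T) = T + 0*3 = T + 0 = T)
M(P) = 1 (M(P) = 4*(¼) + 0*(⅓) = 1 + 0 = 1)
a = -20 (a = 4*(1 - 2*3) = 4*(1 - 6) = 4*(-5) = -20)
a³ = (-20)³ = -8000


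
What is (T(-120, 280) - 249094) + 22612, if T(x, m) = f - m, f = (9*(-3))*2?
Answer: -226816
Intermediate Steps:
f = -54 (f = -27*2 = -54)
T(x, m) = -54 - m
(T(-120, 280) - 249094) + 22612 = ((-54 - 1*280) - 249094) + 22612 = ((-54 - 280) - 249094) + 22612 = (-334 - 249094) + 22612 = -249428 + 22612 = -226816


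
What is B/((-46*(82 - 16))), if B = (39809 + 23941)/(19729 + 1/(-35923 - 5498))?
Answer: -440098125/413500623448 ≈ -0.0010643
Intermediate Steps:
B = 1320294375/408597454 (B = 63750/(19729 + 1/(-41421)) = 63750/(19729 - 1/41421) = 63750/(817194908/41421) = 63750*(41421/817194908) = 1320294375/408597454 ≈ 3.2313)
B/((-46*(82 - 16))) = 1320294375/(408597454*((-46*(82 - 16)))) = 1320294375/(408597454*((-46*66))) = (1320294375/408597454)/(-3036) = (1320294375/408597454)*(-1/3036) = -440098125/413500623448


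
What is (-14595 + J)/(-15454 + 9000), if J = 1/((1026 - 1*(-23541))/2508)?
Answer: 6290401/2781674 ≈ 2.2614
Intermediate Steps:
J = 44/431 (J = 1/((1026 + 23541)*(1/2508)) = 1/(24567*(1/2508)) = 1/(431/44) = 44/431 ≈ 0.10209)
(-14595 + J)/(-15454 + 9000) = (-14595 + 44/431)/(-15454 + 9000) = -6290401/431/(-6454) = -6290401/431*(-1/6454) = 6290401/2781674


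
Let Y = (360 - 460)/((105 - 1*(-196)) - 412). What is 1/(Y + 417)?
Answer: 111/46387 ≈ 0.0023929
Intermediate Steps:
Y = 100/111 (Y = -100/((105 + 196) - 412) = -100/(301 - 412) = -100/(-111) = -100*(-1/111) = 100/111 ≈ 0.90090)
1/(Y + 417) = 1/(100/111 + 417) = 1/(46387/111) = 111/46387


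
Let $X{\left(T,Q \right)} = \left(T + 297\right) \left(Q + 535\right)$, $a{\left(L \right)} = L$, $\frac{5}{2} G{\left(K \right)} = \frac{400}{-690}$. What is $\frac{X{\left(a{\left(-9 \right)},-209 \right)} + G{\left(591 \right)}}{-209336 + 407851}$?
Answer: $\frac{6478256}{13697535} \approx 0.47295$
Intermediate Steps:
$G{\left(K \right)} = - \frac{16}{69}$ ($G{\left(K \right)} = \frac{2 \frac{400}{-690}}{5} = \frac{2 \cdot 400 \left(- \frac{1}{690}\right)}{5} = \frac{2}{5} \left(- \frac{40}{69}\right) = - \frac{16}{69}$)
$X{\left(T,Q \right)} = \left(297 + T\right) \left(535 + Q\right)$
$\frac{X{\left(a{\left(-9 \right)},-209 \right)} + G{\left(591 \right)}}{-209336 + 407851} = \frac{\left(158895 + 297 \left(-209\right) + 535 \left(-9\right) - -1881\right) - \frac{16}{69}}{-209336 + 407851} = \frac{\left(158895 - 62073 - 4815 + 1881\right) - \frac{16}{69}}{198515} = \left(93888 - \frac{16}{69}\right) \frac{1}{198515} = \frac{6478256}{69} \cdot \frac{1}{198515} = \frac{6478256}{13697535}$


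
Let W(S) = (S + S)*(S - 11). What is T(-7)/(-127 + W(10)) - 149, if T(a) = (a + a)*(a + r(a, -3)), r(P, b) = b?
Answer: -3149/21 ≈ -149.95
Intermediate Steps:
W(S) = 2*S*(-11 + S) (W(S) = (2*S)*(-11 + S) = 2*S*(-11 + S))
T(a) = 2*a*(-3 + a) (T(a) = (a + a)*(a - 3) = (2*a)*(-3 + a) = 2*a*(-3 + a))
T(-7)/(-127 + W(10)) - 149 = (2*(-7)*(-3 - 7))/(-127 + 2*10*(-11 + 10)) - 149 = (2*(-7)*(-10))/(-127 + 2*10*(-1)) - 149 = 140/(-127 - 20) - 149 = 140/(-147) - 149 = -1/147*140 - 149 = -20/21 - 149 = -3149/21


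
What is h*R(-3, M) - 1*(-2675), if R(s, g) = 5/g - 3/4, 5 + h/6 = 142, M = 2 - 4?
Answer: 7/2 ≈ 3.5000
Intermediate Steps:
M = -2
h = 822 (h = -30 + 6*142 = -30 + 852 = 822)
R(s, g) = -¾ + 5/g (R(s, g) = 5/g - 3*¼ = 5/g - ¾ = -¾ + 5/g)
h*R(-3, M) - 1*(-2675) = 822*(-¾ + 5/(-2)) - 1*(-2675) = 822*(-¾ + 5*(-½)) + 2675 = 822*(-¾ - 5/2) + 2675 = 822*(-13/4) + 2675 = -5343/2 + 2675 = 7/2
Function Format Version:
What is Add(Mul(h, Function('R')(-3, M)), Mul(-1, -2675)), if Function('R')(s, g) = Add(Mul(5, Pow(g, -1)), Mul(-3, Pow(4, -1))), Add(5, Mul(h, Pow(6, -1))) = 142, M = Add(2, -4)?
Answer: Rational(7, 2) ≈ 3.5000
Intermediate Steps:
M = -2
h = 822 (h = Add(-30, Mul(6, 142)) = Add(-30, 852) = 822)
Function('R')(s, g) = Add(Rational(-3, 4), Mul(5, Pow(g, -1))) (Function('R')(s, g) = Add(Mul(5, Pow(g, -1)), Mul(-3, Rational(1, 4))) = Add(Mul(5, Pow(g, -1)), Rational(-3, 4)) = Add(Rational(-3, 4), Mul(5, Pow(g, -1))))
Add(Mul(h, Function('R')(-3, M)), Mul(-1, -2675)) = Add(Mul(822, Add(Rational(-3, 4), Mul(5, Pow(-2, -1)))), Mul(-1, -2675)) = Add(Mul(822, Add(Rational(-3, 4), Mul(5, Rational(-1, 2)))), 2675) = Add(Mul(822, Add(Rational(-3, 4), Rational(-5, 2))), 2675) = Add(Mul(822, Rational(-13, 4)), 2675) = Add(Rational(-5343, 2), 2675) = Rational(7, 2)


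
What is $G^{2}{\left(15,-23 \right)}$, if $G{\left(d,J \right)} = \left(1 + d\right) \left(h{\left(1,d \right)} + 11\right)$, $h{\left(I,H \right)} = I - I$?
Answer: $30976$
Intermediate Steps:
$h{\left(I,H \right)} = 0$
$G{\left(d,J \right)} = 11 + 11 d$ ($G{\left(d,J \right)} = \left(1 + d\right) \left(0 + 11\right) = \left(1 + d\right) 11 = 11 + 11 d$)
$G^{2}{\left(15,-23 \right)} = \left(11 + 11 \cdot 15\right)^{2} = \left(11 + 165\right)^{2} = 176^{2} = 30976$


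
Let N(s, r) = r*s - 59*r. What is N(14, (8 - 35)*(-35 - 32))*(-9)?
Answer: 732645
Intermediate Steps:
N(s, r) = -59*r + r*s
N(14, (8 - 35)*(-35 - 32))*(-9) = (((8 - 35)*(-35 - 32))*(-59 + 14))*(-9) = (-27*(-67)*(-45))*(-9) = (1809*(-45))*(-9) = -81405*(-9) = 732645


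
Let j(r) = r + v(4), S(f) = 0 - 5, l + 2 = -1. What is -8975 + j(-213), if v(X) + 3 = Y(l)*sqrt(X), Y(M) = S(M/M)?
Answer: -9201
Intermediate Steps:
l = -3 (l = -2 - 1 = -3)
S(f) = -5
Y(M) = -5
v(X) = -3 - 5*sqrt(X)
j(r) = -13 + r (j(r) = r + (-3 - 5*sqrt(4)) = r + (-3 - 5*2) = r + (-3 - 10) = r - 13 = -13 + r)
-8975 + j(-213) = -8975 + (-13 - 213) = -8975 - 226 = -9201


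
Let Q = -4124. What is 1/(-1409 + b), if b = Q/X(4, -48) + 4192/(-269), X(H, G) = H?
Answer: -269/660552 ≈ -0.00040724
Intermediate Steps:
b = -281531/269 (b = -4124/4 + 4192/(-269) = -4124*1/4 + 4192*(-1/269) = -1031 - 4192/269 = -281531/269 ≈ -1046.6)
1/(-1409 + b) = 1/(-1409 - 281531/269) = 1/(-660552/269) = -269/660552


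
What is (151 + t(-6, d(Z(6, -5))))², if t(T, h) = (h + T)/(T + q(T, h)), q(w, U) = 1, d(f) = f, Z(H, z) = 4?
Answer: 573049/25 ≈ 22922.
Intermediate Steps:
t(T, h) = (T + h)/(1 + T) (t(T, h) = (h + T)/(T + 1) = (T + h)/(1 + T))
(151 + t(-6, d(Z(6, -5))))² = (151 + (-6 + 4)/(1 - 6))² = (151 - 2/(-5))² = (151 - ⅕*(-2))² = (151 + ⅖)² = (757/5)² = 573049/25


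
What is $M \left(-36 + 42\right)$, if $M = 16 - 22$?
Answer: $-36$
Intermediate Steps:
$M = -6$
$M \left(-36 + 42\right) = - 6 \left(-36 + 42\right) = \left(-6\right) 6 = -36$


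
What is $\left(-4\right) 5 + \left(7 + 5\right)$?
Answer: $-8$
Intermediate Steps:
$\left(-4\right) 5 + \left(7 + 5\right) = -20 + 12 = -8$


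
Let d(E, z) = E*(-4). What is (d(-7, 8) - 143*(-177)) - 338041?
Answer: -312702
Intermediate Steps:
d(E, z) = -4*E
(d(-7, 8) - 143*(-177)) - 338041 = (-4*(-7) - 143*(-177)) - 338041 = (28 + 25311) - 338041 = 25339 - 338041 = -312702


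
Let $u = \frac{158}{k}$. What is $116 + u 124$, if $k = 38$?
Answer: $\frac{12000}{19} \approx 631.58$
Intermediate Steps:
$u = \frac{79}{19}$ ($u = \frac{158}{38} = 158 \cdot \frac{1}{38} = \frac{79}{19} \approx 4.1579$)
$116 + u 124 = 116 + \frac{79}{19} \cdot 124 = 116 + \frac{9796}{19} = \frac{12000}{19}$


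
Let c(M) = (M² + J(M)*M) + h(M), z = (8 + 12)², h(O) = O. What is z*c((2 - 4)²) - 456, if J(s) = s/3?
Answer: 29032/3 ≈ 9677.3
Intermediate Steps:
z = 400 (z = 20² = 400)
J(s) = s/3 (J(s) = s*(⅓) = s/3)
c(M) = M + 4*M²/3 (c(M) = (M² + (M/3)*M) + M = (M² + M²/3) + M = 4*M²/3 + M = M + 4*M²/3)
z*c((2 - 4)²) - 456 = 400*((2 - 4)²*(3 + 4*(2 - 4)²)/3) - 456 = 400*((⅓)*(-2)²*(3 + 4*(-2)²)) - 456 = 400*((⅓)*4*(3 + 4*4)) - 456 = 400*((⅓)*4*(3 + 16)) - 456 = 400*((⅓)*4*19) - 456 = 400*(76/3) - 456 = 30400/3 - 456 = 29032/3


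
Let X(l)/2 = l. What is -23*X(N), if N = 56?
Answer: -2576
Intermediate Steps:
X(l) = 2*l
-23*X(N) = -46*56 = -23*112 = -2576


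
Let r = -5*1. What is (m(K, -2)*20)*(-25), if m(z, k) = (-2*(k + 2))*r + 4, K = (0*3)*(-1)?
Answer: -2000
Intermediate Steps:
r = -5
K = 0 (K = 0*(-1) = 0)
m(z, k) = 24 + 10*k (m(z, k) = -2*(k + 2)*(-5) + 4 = -2*(2 + k)*(-5) + 4 = (-4 - 2*k)*(-5) + 4 = (20 + 10*k) + 4 = 24 + 10*k)
(m(K, -2)*20)*(-25) = ((24 + 10*(-2))*20)*(-25) = ((24 - 20)*20)*(-25) = (4*20)*(-25) = 80*(-25) = -2000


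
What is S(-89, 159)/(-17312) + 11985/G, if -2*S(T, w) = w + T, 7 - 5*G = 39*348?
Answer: -207389365/46967456 ≈ -4.4156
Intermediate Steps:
G = -2713 (G = 7/5 - 39*348/5 = 7/5 - 1/5*13572 = 7/5 - 13572/5 = -2713)
S(T, w) = -T/2 - w/2 (S(T, w) = -(w + T)/2 = -(T + w)/2 = -T/2 - w/2)
S(-89, 159)/(-17312) + 11985/G = (-1/2*(-89) - 1/2*159)/(-17312) + 11985/(-2713) = (89/2 - 159/2)*(-1/17312) + 11985*(-1/2713) = -35*(-1/17312) - 11985/2713 = 35/17312 - 11985/2713 = -207389365/46967456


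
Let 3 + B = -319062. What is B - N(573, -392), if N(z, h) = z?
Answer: -319638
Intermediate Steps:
B = -319065 (B = -3 - 319062 = -319065)
B - N(573, -392) = -319065 - 1*573 = -319065 - 573 = -319638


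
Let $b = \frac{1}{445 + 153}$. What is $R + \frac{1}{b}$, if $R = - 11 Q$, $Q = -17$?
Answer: $785$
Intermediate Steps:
$b = \frac{1}{598} \approx 0.0016722$
$R = 187$ ($R = \left(-11\right) \left(-17\right) = 187$)
$R + \frac{1}{b} = 187 + \frac{1}{\frac{1}{598}} = 187 + 598 = 785$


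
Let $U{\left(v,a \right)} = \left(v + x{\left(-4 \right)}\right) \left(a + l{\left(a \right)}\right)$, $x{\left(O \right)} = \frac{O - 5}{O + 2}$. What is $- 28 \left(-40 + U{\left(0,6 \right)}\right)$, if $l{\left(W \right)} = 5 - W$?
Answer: $490$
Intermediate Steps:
$x{\left(O \right)} = \frac{-5 + O}{2 + O}$
$U{\left(v,a \right)} = \frac{45}{2} + 5 v$ ($U{\left(v,a \right)} = \left(v + \frac{-5 - 4}{2 - 4}\right) \left(a - \left(-5 + a\right)\right) = \left(v + \frac{1}{-2} \left(-9\right)\right) 5 = \left(v - - \frac{9}{2}\right) 5 = \left(v + \frac{9}{2}\right) 5 = \left(\frac{9}{2} + v\right) 5 = \frac{45}{2} + 5 v$)
$- 28 \left(-40 + U{\left(0,6 \right)}\right) = - 28 \left(-40 + \left(\frac{45}{2} + 5 \cdot 0\right)\right) = - 28 \left(-40 + \left(\frac{45}{2} + 0\right)\right) = - 28 \left(-40 + \frac{45}{2}\right) = \left(-28\right) \left(- \frac{35}{2}\right) = 490$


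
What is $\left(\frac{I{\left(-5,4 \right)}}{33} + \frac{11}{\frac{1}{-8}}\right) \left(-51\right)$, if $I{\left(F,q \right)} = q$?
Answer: $\frac{49300}{11} \approx 4481.8$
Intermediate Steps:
$\left(\frac{I{\left(-5,4 \right)}}{33} + \frac{11}{\frac{1}{-8}}\right) \left(-51\right) = \left(\frac{4}{33} + \frac{11}{\frac{1}{-8}}\right) \left(-51\right) = \left(4 \cdot \frac{1}{33} + \frac{11}{- \frac{1}{8}}\right) \left(-51\right) = \left(\frac{4}{33} + 11 \left(-8\right)\right) \left(-51\right) = \left(\frac{4}{33} - 88\right) \left(-51\right) = \left(- \frac{2900}{33}\right) \left(-51\right) = \frac{49300}{11}$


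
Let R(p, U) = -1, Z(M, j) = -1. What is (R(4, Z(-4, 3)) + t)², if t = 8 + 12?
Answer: 361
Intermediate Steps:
t = 20
(R(4, Z(-4, 3)) + t)² = (-1 + 20)² = 19² = 361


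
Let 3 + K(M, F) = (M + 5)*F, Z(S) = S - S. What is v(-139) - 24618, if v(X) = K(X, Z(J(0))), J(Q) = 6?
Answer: -24621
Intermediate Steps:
Z(S) = 0
K(M, F) = -3 + F*(5 + M) (K(M, F) = -3 + (M + 5)*F = -3 + (5 + M)*F = -3 + F*(5 + M))
v(X) = -3 (v(X) = -3 + 5*0 + 0*X = -3 + 0 + 0 = -3)
v(-139) - 24618 = -3 - 24618 = -24621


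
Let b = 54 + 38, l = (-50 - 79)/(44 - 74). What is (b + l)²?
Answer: 927369/100 ≈ 9273.7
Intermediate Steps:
l = 43/10 (l = -129/(-30) = -129*(-1/30) = 43/10 ≈ 4.3000)
b = 92
(b + l)² = (92 + 43/10)² = (963/10)² = 927369/100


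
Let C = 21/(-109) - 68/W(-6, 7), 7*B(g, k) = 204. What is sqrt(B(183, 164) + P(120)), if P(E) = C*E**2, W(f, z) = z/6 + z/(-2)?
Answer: 2*sqrt(60678306717)/763 ≈ 645.69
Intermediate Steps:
B(g, k) = 204/7 (B(g, k) = (1/7)*204 = 204/7)
W(f, z) = -z/3 (W(f, z) = z*(1/6) + z*(-1/2) = z/6 - z/2 = -z/3)
C = 22089/763 (C = 21/(-109) - 68/((-1/3*7)) = 21*(-1/109) - 68/(-7/3) = -21/109 - 68*(-3/7) = -21/109 + 204/7 = 22089/763 ≈ 28.950)
P(E) = 22089*E**2/763
sqrt(B(183, 164) + P(120)) = sqrt(204/7 + (22089/763)*120**2) = sqrt(204/7 + (22089/763)*14400) = sqrt(204/7 + 318081600/763) = sqrt(318103836/763) = 2*sqrt(60678306717)/763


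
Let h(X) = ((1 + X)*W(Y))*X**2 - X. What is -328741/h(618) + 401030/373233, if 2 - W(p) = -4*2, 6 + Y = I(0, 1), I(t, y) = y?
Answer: 45140757715267/42017308226166 ≈ 1.0743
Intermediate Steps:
Y = -5 (Y = -6 + 1 = -5)
W(p) = 10 (W(p) = 2 - (-4)*2 = 2 - 1*(-8) = 2 + 8 = 10)
h(X) = -X + X**2*(10 + 10*X) (h(X) = ((1 + X)*10)*X**2 - X = (10 + 10*X)*X**2 - X = X**2*(10 + 10*X) - X = -X + X**2*(10 + 10*X))
-328741/h(618) + 401030/373233 = -328741*1/(618*(-1 + 10*618 + 10*618**2)) + 401030/373233 = -328741*1/(618*(-1 + 6180 + 10*381924)) + 401030*(1/373233) = -328741*1/(618*(-1 + 6180 + 3819240)) + 57290/53319 = -328741/(618*3825419) + 57290/53319 = -328741/2364108942 + 57290/53319 = 45140757715267/42017308226166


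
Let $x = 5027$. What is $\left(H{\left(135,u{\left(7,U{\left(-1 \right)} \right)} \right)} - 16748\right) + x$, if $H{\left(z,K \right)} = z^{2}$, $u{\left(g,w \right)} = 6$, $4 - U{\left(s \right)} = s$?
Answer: $6504$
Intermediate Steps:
$U{\left(s \right)} = 4 - s$
$\left(H{\left(135,u{\left(7,U{\left(-1 \right)} \right)} \right)} - 16748\right) + x = \left(135^{2} - 16748\right) + 5027 = \left(18225 - 16748\right) + 5027 = 1477 + 5027 = 6504$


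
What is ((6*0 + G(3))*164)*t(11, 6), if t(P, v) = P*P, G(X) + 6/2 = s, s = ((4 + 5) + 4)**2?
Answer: 3294104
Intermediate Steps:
s = 169 (s = (9 + 4)**2 = 13**2 = 169)
G(X) = 166 (G(X) = -3 + 169 = 166)
t(P, v) = P**2
((6*0 + G(3))*164)*t(11, 6) = ((6*0 + 166)*164)*11**2 = ((0 + 166)*164)*121 = (166*164)*121 = 27224*121 = 3294104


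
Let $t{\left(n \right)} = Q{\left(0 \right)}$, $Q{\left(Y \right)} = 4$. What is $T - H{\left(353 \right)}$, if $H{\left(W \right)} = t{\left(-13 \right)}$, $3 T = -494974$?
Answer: $- \frac{494986}{3} \approx -1.65 \cdot 10^{5}$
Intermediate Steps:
$T = - \frac{494974}{3}$ ($T = \frac{1}{3} \left(-494974\right) = - \frac{494974}{3} \approx -1.6499 \cdot 10^{5}$)
$t{\left(n \right)} = 4$
$H{\left(W \right)} = 4$
$T - H{\left(353 \right)} = - \frac{494974}{3} - 4 = - \frac{494986}{3}$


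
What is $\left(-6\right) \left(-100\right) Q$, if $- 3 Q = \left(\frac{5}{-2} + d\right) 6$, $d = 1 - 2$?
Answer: $4200$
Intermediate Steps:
$d = -1$ ($d = 1 - 2 = -1$)
$Q = 7$ ($Q = - \frac{\left(\frac{5}{-2} - 1\right) 6}{3} = - \frac{\left(5 \left(- \frac{1}{2}\right) - 1\right) 6}{3} = - \frac{\left(- \frac{5}{2} - 1\right) 6}{3} = - \frac{\left(- \frac{7}{2}\right) 6}{3} = \left(- \frac{1}{3}\right) \left(-21\right) = 7$)
$\left(-6\right) \left(-100\right) Q = \left(-6\right) \left(-100\right) 7 = 600 \cdot 7 = 4200$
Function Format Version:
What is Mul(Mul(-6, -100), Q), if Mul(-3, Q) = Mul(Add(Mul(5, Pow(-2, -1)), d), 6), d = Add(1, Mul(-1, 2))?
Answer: 4200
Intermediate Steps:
d = -1 (d = Add(1, -2) = -1)
Q = 7 (Q = Mul(Rational(-1, 3), Mul(Add(Mul(5, Pow(-2, -1)), -1), 6)) = Mul(Rational(-1, 3), Mul(Add(Mul(5, Rational(-1, 2)), -1), 6)) = Mul(Rational(-1, 3), Mul(Add(Rational(-5, 2), -1), 6)) = Mul(Rational(-1, 3), Mul(Rational(-7, 2), 6)) = Mul(Rational(-1, 3), -21) = 7)
Mul(Mul(-6, -100), Q) = Mul(Mul(-6, -100), 7) = Mul(600, 7) = 4200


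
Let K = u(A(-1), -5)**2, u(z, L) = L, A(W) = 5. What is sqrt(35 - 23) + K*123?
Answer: 3075 + 2*sqrt(3) ≈ 3078.5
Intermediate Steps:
K = 25 (K = (-5)**2 = 25)
sqrt(35 - 23) + K*123 = sqrt(35 - 23) + 25*123 = sqrt(12) + 3075 = 2*sqrt(3) + 3075 = 3075 + 2*sqrt(3)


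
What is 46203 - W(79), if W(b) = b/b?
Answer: 46202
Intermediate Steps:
W(b) = 1
46203 - W(79) = 46203 - 1*1 = 46203 - 1 = 46202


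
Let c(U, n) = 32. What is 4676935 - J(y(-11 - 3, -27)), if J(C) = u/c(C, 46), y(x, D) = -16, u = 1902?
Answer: 74830009/16 ≈ 4.6769e+6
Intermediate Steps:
J(C) = 951/16 (J(C) = 1902/32 = 1902*(1/32) = 951/16)
4676935 - J(y(-11 - 3, -27)) = 4676935 - 1*951/16 = 4676935 - 951/16 = 74830009/16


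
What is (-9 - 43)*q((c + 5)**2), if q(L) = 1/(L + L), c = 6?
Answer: -26/121 ≈ -0.21488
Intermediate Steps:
q(L) = 1/(2*L)
(-9 - 43)*q((c + 5)**2) = (-9 - 43)*(1/(2*((6 + 5)**2))) = -26/(11**2) = -26/121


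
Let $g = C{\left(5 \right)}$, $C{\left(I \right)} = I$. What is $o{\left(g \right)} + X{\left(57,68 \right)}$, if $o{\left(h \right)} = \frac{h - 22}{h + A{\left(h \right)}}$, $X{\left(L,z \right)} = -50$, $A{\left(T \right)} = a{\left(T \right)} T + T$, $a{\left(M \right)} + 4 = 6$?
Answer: $- \frac{1017}{20} \approx -50.85$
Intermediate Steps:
$a{\left(M \right)} = 2$ ($a{\left(M \right)} = -4 + 6 = 2$)
$A{\left(T \right)} = 3 T$ ($A{\left(T \right)} = 2 T + T = 3 T$)
$g = 5$
$o{\left(h \right)} = \frac{-22 + h}{4 h}$ ($o{\left(h \right)} = \frac{h - 22}{h + 3 h} = \frac{-22 + h}{4 h}$)
$o{\left(g \right)} + X{\left(57,68 \right)} = \frac{-22 + 5}{4 \cdot 5} - 50 = \frac{1}{4} \cdot \frac{1}{5} \left(-17\right) - 50 = - \frac{17}{20} - 50 = - \frac{1017}{20}$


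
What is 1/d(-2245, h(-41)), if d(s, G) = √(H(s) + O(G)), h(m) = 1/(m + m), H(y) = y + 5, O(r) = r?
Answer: -I*√1673538/61227 ≈ -0.021129*I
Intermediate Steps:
H(y) = 5 + y
h(m) = 1/(2*m)
d(s, G) = √(5 + G + s) (d(s, G) = √((5 + s) + G) = √(5 + G + s))
1/d(-2245, h(-41)) = 1/(√(5 + (½)/(-41) - 2245)) = 1/(√(5 + (½)*(-1/41) - 2245)) = 1/(√(5 - 1/82 - 2245)) = 1/(√(-183681/82)) = 1/(3*I*√1673538/82) = -I*√1673538/61227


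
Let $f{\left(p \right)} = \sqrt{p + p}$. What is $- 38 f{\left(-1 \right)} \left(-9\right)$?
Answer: $342 i \sqrt{2} \approx 483.66 i$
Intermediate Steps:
$f{\left(p \right)} = \sqrt{2} \sqrt{p}$ ($f{\left(p \right)} = \sqrt{2 p} = \sqrt{2} \sqrt{p}$)
$- 38 f{\left(-1 \right)} \left(-9\right) = - 38 \sqrt{2} \sqrt{-1} \left(-9\right) = - 38 \sqrt{2} i \left(-9\right) = - 38 i \sqrt{2} \left(-9\right) = 342 i \sqrt{2}$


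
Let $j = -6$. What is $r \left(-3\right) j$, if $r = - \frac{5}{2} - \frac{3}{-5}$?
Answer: $- \frac{171}{5} \approx -34.2$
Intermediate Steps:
$r = - \frac{19}{10}$ ($r = \left(-5\right) \frac{1}{2} - - \frac{3}{5} = - \frac{5}{2} + \frac{3}{5} = - \frac{19}{10} \approx -1.9$)
$r \left(-3\right) j = \left(- \frac{19}{10}\right) \left(-3\right) \left(-6\right) = \frac{57}{10} \left(-6\right) = - \frac{171}{5}$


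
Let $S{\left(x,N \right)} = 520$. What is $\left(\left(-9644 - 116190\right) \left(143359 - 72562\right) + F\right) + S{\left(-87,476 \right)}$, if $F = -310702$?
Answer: $-8908979880$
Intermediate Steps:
$\left(\left(-9644 - 116190\right) \left(143359 - 72562\right) + F\right) + S{\left(-87,476 \right)} = \left(\left(-9644 - 116190\right) \left(143359 - 72562\right) - 310702\right) + 520 = \left(\left(-125834\right) 70797 - 310702\right) + 520 = \left(-8908669698 - 310702\right) + 520 = -8908980400 + 520 = -8908979880$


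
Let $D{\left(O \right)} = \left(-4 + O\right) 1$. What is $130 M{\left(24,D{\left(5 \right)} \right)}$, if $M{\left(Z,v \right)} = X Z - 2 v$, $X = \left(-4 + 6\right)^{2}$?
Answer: $12220$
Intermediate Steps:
$D{\left(O \right)} = -4 + O$
$X = 4$ ($X = 2^{2} = 4$)
$M{\left(Z,v \right)} = - 2 v + 4 Z$ ($M{\left(Z,v \right)} = 4 Z - 2 v = - 2 v + 4 Z$)
$130 M{\left(24,D{\left(5 \right)} \right)} = 130 \left(- 2 \left(-4 + 5\right) + 4 \cdot 24\right) = 130 \left(\left(-2\right) 1 + 96\right) = 130 \left(-2 + 96\right) = 130 \cdot 94 = 12220$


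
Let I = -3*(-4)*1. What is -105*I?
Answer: -1260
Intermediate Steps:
I = 12 (I = 12*1 = 12)
-105*I = -105*12 = -1260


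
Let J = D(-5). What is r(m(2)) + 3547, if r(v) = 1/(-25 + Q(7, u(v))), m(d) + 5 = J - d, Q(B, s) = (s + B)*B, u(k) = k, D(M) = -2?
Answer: 138332/39 ≈ 3547.0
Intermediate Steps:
Q(B, s) = B*(B + s) (Q(B, s) = (B + s)*B = B*(B + s))
J = -2
m(d) = -7 - d (m(d) = -5 + (-2 - d) = -7 - d)
r(v) = 1/(24 + 7*v) (r(v) = 1/(-25 + 7*(7 + v)) = 1/(-25 + (49 + 7*v)) = 1/(24 + 7*v))
r(m(2)) + 3547 = 1/(24 + 7*(-7 - 1*2)) + 3547 = 1/(24 + 7*(-7 - 2)) + 3547 = 1/(24 + 7*(-9)) + 3547 = 1/(24 - 63) + 3547 = 1/(-39) + 3547 = -1/39 + 3547 = 138332/39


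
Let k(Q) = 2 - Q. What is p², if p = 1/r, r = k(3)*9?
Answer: 1/81 ≈ 0.012346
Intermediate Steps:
r = -9 (r = (2 - 1*3)*9 = (2 - 3)*9 = -1*9 = -9)
p = -⅑ (p = 1/(-9) = -⅑ ≈ -0.11111)
p² = (-⅑)² = 1/81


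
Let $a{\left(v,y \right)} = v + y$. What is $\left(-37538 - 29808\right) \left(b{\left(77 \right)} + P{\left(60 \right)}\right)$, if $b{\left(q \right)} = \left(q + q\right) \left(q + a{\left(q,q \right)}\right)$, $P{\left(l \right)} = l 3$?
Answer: $-2407888884$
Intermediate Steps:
$P{\left(l \right)} = 3 l$
$b{\left(q \right)} = 6 q^{2}$ ($b{\left(q \right)} = \left(q + q\right) \left(q + \left(q + q\right)\right) = 2 q \left(q + 2 q\right) = 2 q 3 q = 6 q^{2}$)
$\left(-37538 - 29808\right) \left(b{\left(77 \right)} + P{\left(60 \right)}\right) = \left(-37538 - 29808\right) \left(6 \cdot 77^{2} + 3 \cdot 60\right) = - 67346 \left(6 \cdot 5929 + 180\right) = - 67346 \left(35574 + 180\right) = \left(-67346\right) 35754 = -2407888884$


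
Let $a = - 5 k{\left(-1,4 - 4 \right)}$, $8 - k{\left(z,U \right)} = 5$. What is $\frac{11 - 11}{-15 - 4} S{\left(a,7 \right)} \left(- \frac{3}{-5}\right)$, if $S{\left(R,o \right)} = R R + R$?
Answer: $0$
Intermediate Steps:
$k{\left(z,U \right)} = 3$ ($k{\left(z,U \right)} = 8 - 5 = 3$)
$a = -15$ ($a = \left(-5\right) 3 = -15$)
$S{\left(R,o \right)} = R + R^{2}$ ($S{\left(R,o \right)} = R^{2} + R = R + R^{2}$)
$\frac{11 - 11}{-15 - 4} S{\left(a,7 \right)} \left(- \frac{3}{-5}\right) = \frac{11 - 11}{-15 - 4} \left(- 15 \left(1 - 15\right)\right) \left(- \frac{3}{-5}\right) = \frac{0}{-19} \left(\left(-15\right) \left(-14\right)\right) \left(\left(-3\right) \left(- \frac{1}{5}\right)\right) = 0 \left(- \frac{1}{19}\right) 210 \cdot \frac{3}{5} = 0 \cdot 210 \cdot \frac{3}{5} = 0 \cdot \frac{3}{5} = 0$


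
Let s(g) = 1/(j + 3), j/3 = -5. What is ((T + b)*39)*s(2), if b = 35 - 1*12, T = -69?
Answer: 299/2 ≈ 149.50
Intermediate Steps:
b = 23 (b = 35 - 12 = 23)
j = -15 (j = 3*(-5) = -15)
s(g) = -1/12 (s(g) = 1/(-15 + 3) = 1/(-12) = -1/12)
((T + b)*39)*s(2) = ((-69 + 23)*39)*(-1/12) = -46*39*(-1/12) = -1794*(-1/12) = 299/2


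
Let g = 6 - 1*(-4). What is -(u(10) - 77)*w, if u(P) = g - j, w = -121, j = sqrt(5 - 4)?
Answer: -8228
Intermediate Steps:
j = 1 (j = sqrt(1) = 1)
g = 10 (g = 6 + 4 = 10)
u(P) = 9 (u(P) = 10 - 1*1 = 10 - 1 = 9)
-(u(10) - 77)*w = -(9 - 77)*(-121) = -(-68)*(-121) = -1*8228 = -8228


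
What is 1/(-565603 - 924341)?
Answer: -1/1489944 ≈ -6.7117e-7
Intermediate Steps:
1/(-565603 - 924341) = 1/(-1489944) = -1/1489944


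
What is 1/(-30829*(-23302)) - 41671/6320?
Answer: -14967751439449/2270072451280 ≈ -6.5935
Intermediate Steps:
1/(-30829*(-23302)) - 41671/6320 = -1/30829*(-1/23302) - 41671*1/6320 = 1/718377358 - 41671/6320 = -14967751439449/2270072451280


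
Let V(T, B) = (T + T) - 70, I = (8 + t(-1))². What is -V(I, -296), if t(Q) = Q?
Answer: -28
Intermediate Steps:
I = 49 (I = (8 - 1)² = 7² = 49)
V(T, B) = -70 + 2*T (V(T, B) = 2*T - 70 = -70 + 2*T)
-V(I, -296) = -(-70 + 2*49) = -(-70 + 98) = -1*28 = -28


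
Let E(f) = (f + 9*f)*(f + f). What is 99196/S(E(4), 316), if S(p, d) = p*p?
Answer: 24799/25600 ≈ 0.96871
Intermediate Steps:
E(f) = 20*f² (E(f) = (10*f)*(2*f) = 20*f²)
S(p, d) = p²
99196/S(E(4), 316) = 99196/((20*4²)²) = 99196/((20*16)²) = 99196/(320²) = 99196/102400 = 99196*(1/102400) = 24799/25600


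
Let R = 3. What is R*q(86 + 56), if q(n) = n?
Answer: 426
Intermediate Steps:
R*q(86 + 56) = 3*(86 + 56) = 3*142 = 426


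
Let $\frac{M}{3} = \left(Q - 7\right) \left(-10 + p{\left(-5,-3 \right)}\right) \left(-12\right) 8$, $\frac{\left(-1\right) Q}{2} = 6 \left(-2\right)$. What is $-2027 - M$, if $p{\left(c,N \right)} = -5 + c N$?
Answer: $-2027$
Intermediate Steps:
$p{\left(c,N \right)} = -5 + N c$
$Q = 24$ ($Q = - 2 \cdot 6 \left(-2\right) = \left(-2\right) \left(-12\right) = 24$)
$M = 0$ ($M = 3 \left(24 - 7\right) \left(-10 - -10\right) \left(-12\right) 8 = 3 \cdot 17 \left(-10 + \left(-5 + 15\right)\right) \left(-12\right) 8 = 3 \cdot 17 \left(-10 + 10\right) \left(-12\right) 8 = 3 \cdot 17 \cdot 0 \left(-12\right) 8 = 3 \cdot 0 \left(-12\right) 8 = 3 \cdot 0 \cdot 8 = 3 \cdot 0 = 0$)
$-2027 - M = -2027 - 0 = -2027 + 0 = -2027$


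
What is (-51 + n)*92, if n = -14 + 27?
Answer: -3496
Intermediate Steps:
n = 13
(-51 + n)*92 = (-51 + 13)*92 = -38*92 = -3496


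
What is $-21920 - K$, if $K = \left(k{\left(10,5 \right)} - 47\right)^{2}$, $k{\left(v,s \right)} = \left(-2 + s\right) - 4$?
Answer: $-24224$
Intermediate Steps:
$k{\left(v,s \right)} = -6 + s$
$K = 2304$ ($K = \left(\left(-6 + 5\right) - 47\right)^{2} = \left(-1 - 47\right)^{2} = \left(-48\right)^{2} = 2304$)
$-21920 - K = -21920 - 2304 = -24224$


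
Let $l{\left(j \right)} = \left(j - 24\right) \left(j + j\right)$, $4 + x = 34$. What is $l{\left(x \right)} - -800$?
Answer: $1160$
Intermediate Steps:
$x = 30$ ($x = -4 + 34 = 30$)
$l{\left(j \right)} = 2 j \left(-24 + j\right)$ ($l{\left(j \right)} = \left(-24 + j\right) 2 j = 2 j \left(-24 + j\right)$)
$l{\left(x \right)} - -800 = 2 \cdot 30 \left(-24 + 30\right) - -800 = 2 \cdot 30 \cdot 6 + 800 = 360 + 800 = 1160$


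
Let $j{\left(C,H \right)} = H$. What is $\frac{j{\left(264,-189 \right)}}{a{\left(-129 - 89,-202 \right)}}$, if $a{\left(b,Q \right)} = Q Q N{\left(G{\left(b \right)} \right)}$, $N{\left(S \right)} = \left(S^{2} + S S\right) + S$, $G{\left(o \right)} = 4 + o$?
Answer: $- \frac{27}{532655416} \approx -5.0689 \cdot 10^{-8}$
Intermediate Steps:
$N{\left(S \right)} = S + 2 S^{2}$ ($N{\left(S \right)} = \left(S^{2} + S^{2}\right) + S = 2 S^{2} + S = S + 2 S^{2}$)
$a{\left(b,Q \right)} = Q^{2} \left(4 + b\right) \left(9 + 2 b\right)$ ($a{\left(b,Q \right)} = Q Q \left(4 + b\right) \left(1 + 2 \left(4 + b\right)\right) = Q^{2} \left(4 + b\right) \left(1 + \left(8 + 2 b\right)\right) = Q^{2} \left(4 + b\right) \left(9 + 2 b\right)$)
$\frac{j{\left(264,-189 \right)}}{a{\left(-129 - 89,-202 \right)}} = - \frac{189}{\left(-202\right)^{2} \left(4 - 218\right) \left(9 + 2 \left(-129 - 89\right)\right)} = - \frac{189}{40804 \left(4 - 218\right) \left(9 + 2 \left(-129 - 89\right)\right)} = - \frac{189}{40804 \left(4 - 218\right) \left(9 + 2 \left(-218\right)\right)} = - \frac{189}{40804 \left(-214\right) \left(9 - 436\right)} = - \frac{189}{40804 \left(-214\right) \left(-427\right)} = - \frac{189}{3728587912} = \left(-189\right) \frac{1}{3728587912} = - \frac{27}{532655416}$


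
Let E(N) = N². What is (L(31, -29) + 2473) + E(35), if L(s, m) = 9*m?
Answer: 3437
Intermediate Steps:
(L(31, -29) + 2473) + E(35) = (9*(-29) + 2473) + 35² = (-261 + 2473) + 1225 = 2212 + 1225 = 3437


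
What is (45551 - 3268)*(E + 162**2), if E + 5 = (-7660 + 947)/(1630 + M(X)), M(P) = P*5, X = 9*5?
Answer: 293967314408/265 ≈ 1.1093e+9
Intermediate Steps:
X = 45
M(P) = 5*P
E = -2284/265 (E = -5 + (-7660 + 947)/(1630 + 5*45) = -5 - 6713/(1630 + 225) = -5 - 6713/1855 = -5 - 6713*1/1855 = -5 - 959/265 = -2284/265 ≈ -8.6189)
(45551 - 3268)*(E + 162**2) = (45551 - 3268)*(-2284/265 + 162**2) = 42283*(-2284/265 + 26244) = 42283*(6952376/265) = 293967314408/265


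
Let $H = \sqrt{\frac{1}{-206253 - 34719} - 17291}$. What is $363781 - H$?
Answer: $363781 - \frac{i \sqrt{251011306365279}}{120486} \approx 3.6378 \cdot 10^{5} - 131.5 i$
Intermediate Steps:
$H = \frac{i \sqrt{251011306365279}}{120486}$ ($H = \sqrt{\frac{1}{-240972} - 17291} = \sqrt{- \frac{1}{240972} - 17291} = \sqrt{- \frac{4166646853}{240972}} = \frac{i \sqrt{251011306365279}}{120486} \approx 131.5 i$)
$363781 - H = 363781 - \frac{i \sqrt{251011306365279}}{120486}$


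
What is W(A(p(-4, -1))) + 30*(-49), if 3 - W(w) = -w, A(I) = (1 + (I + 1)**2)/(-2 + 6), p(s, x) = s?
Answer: -2929/2 ≈ -1464.5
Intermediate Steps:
A(I) = 1/4 + (1 + I)**2/4 (A(I) = (1 + (1 + I)**2)/4 = (1 + (1 + I)**2)*(1/4) = 1/4 + (1 + I)**2/4)
W(w) = 3 + w (W(w) = 3 - (-1)*w = 3 + w)
W(A(p(-4, -1))) + 30*(-49) = (3 + (1/4 + (1 - 4)**2/4)) + 30*(-49) = (3 + (1/4 + (1/4)*(-3)**2)) - 1470 = (3 + (1/4 + (1/4)*9)) - 1470 = (3 + (1/4 + 9/4)) - 1470 = (3 + 5/2) - 1470 = 11/2 - 1470 = -2929/2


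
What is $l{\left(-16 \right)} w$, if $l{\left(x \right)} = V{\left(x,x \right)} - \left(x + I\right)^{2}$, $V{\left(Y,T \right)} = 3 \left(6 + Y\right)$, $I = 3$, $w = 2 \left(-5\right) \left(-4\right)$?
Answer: $-7960$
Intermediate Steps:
$w = 40$ ($w = \left(-10\right) \left(-4\right) = 40$)
$V{\left(Y,T \right)} = 18 + 3 Y$
$l{\left(x \right)} = 18 - \left(3 + x\right)^{2} + 3 x$ ($l{\left(x \right)} = \left(18 + 3 x\right) - \left(x + 3\right)^{2} = \left(18 + 3 x\right) - \left(3 + x\right)^{2} = 18 - \left(3 + x\right)^{2} + 3 x$)
$l{\left(-16 \right)} w = \left(9 - \left(-16\right)^{2} - -48\right) 40 = \left(9 - 256 + 48\right) 40 = \left(-199\right) 40 = -7960$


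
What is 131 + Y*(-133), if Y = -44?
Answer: 5983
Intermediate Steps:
131 + Y*(-133) = 131 - 44*(-133) = 131 + 5852 = 5983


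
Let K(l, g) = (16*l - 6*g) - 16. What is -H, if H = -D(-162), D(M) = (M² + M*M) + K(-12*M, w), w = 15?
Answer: 83486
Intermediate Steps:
K(l, g) = -16 - 6*g + 16*l (K(l, g) = (-6*g + 16*l) - 16 = -16 - 6*g + 16*l)
D(M) = -106 - 192*M + 2*M² (D(M) = (M² + M*M) + (-16 - 6*15 + 16*(-12*M)) = (M² + M²) + (-16 - 90 - 192*M) = 2*M² + (-106 - 192*M) = -106 - 192*M + 2*M²)
H = -83486 (H = -(-106 - 192*(-162) + 2*(-162)²) = -(-106 + 31104 + 2*26244) = -(-106 + 31104 + 52488) = -1*83486 = -83486)
-H = -1*(-83486) = 83486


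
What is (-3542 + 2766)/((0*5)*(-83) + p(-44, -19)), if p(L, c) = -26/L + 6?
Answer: -17072/145 ≈ -117.74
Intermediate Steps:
p(L, c) = 6 - 26/L
(-3542 + 2766)/((0*5)*(-83) + p(-44, -19)) = (-3542 + 2766)/((0*5)*(-83) + (6 - 26/(-44))) = -776/(0*(-83) + (6 - 26*(-1/44))) = -776/(0 + (6 + 13/22)) = -776/(0 + 145/22) = -776/145/22 = -776*22/145 = -17072/145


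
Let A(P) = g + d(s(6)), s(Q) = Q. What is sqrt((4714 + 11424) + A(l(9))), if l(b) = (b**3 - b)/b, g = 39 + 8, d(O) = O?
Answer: 3*sqrt(1799) ≈ 127.24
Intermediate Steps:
g = 47
l(b) = (b**3 - b)/b
A(P) = 53 (A(P) = 47 + 6 = 53)
sqrt((4714 + 11424) + A(l(9))) = sqrt((4714 + 11424) + 53) = sqrt(16138 + 53) = sqrt(16191) = 3*sqrt(1799)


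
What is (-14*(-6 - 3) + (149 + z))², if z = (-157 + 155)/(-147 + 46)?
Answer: 771561729/10201 ≈ 75636.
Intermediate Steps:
z = 2/101 (z = -2/(-101) = -2*(-1/101) = 2/101 ≈ 0.019802)
(-14*(-6 - 3) + (149 + z))² = (-14*(-6 - 3) + (149 + 2/101))² = (-14*(-9) + 15051/101)² = (126 + 15051/101)² = (27777/101)² = 771561729/10201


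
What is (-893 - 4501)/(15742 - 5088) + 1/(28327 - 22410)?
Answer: -15952822/31519859 ≈ -0.50612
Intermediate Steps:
(-893 - 4501)/(15742 - 5088) + 1/(28327 - 22410) = -5394/10654 + 1/5917 = -5394*1/10654 + 1/5917 = -2697/5327 + 1/5917 = -15952822/31519859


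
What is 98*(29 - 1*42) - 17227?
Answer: -18501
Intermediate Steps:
98*(29 - 1*42) - 17227 = 98*(29 - 42) - 17227 = 98*(-13) - 17227 = -1274 - 17227 = -18501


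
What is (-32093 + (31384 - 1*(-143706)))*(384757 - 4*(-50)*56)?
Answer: 56620663129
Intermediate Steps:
(-32093 + (31384 - 1*(-143706)))*(384757 - 4*(-50)*56) = (-32093 + (31384 + 143706))*(384757 + 200*56) = (-32093 + 175090)*(384757 + 11200) = 142997*395957 = 56620663129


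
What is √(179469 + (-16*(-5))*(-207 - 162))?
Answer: 3*√16661 ≈ 387.23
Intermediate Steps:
√(179469 + (-16*(-5))*(-207 - 162)) = √(179469 + 80*(-369)) = √(179469 - 29520) = √149949 = 3*√16661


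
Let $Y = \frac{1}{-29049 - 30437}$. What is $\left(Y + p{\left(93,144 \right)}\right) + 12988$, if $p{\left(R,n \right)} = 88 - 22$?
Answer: $\frac{776530243}{59486} \approx 13054.0$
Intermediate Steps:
$p{\left(R,n \right)} = 66$ ($p{\left(R,n \right)} = 88 - 22 = 66$)
$Y = - \frac{1}{59486}$ ($Y = \frac{1}{-59486} = - \frac{1}{59486} \approx -1.6811 \cdot 10^{-5}$)
$\left(Y + p{\left(93,144 \right)}\right) + 12988 = \left(- \frac{1}{59486} + 66\right) + 12988 = \frac{3926075}{59486} + 12988 = \frac{776530243}{59486}$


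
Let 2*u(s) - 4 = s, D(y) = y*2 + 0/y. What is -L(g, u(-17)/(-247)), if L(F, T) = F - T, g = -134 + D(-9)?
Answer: 5777/38 ≈ 152.03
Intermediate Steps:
D(y) = 2*y (D(y) = 2*y + 0 = 2*y)
u(s) = 2 + s/2
g = -152 (g = -134 + 2*(-9) = -134 - 18 = -152)
-L(g, u(-17)/(-247)) = -(-152 - (2 + (1/2)*(-17))/(-247)) = -(-152 - (2 - 17/2)*(-1)/247) = -(-152 - (-13)*(-1)/(2*247)) = -(-152 - 1*1/38) = -(-152 - 1/38) = -1*(-5777/38) = 5777/38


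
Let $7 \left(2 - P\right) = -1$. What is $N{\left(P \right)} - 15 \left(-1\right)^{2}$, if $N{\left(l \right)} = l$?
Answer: $- \frac{90}{7} \approx -12.857$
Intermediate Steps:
$P = \frac{15}{7}$ ($P = 2 - - \frac{1}{7} = 2 + \frac{1}{7} = \frac{15}{7} \approx 2.1429$)
$N{\left(P \right)} - 15 \left(-1\right)^{2} = \frac{15}{7} - 15 \left(-1\right)^{2} = \frac{15}{7} - 15 = - \frac{90}{7}$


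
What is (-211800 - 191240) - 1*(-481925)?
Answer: 78885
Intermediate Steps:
(-211800 - 191240) - 1*(-481925) = -403040 + 481925 = 78885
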